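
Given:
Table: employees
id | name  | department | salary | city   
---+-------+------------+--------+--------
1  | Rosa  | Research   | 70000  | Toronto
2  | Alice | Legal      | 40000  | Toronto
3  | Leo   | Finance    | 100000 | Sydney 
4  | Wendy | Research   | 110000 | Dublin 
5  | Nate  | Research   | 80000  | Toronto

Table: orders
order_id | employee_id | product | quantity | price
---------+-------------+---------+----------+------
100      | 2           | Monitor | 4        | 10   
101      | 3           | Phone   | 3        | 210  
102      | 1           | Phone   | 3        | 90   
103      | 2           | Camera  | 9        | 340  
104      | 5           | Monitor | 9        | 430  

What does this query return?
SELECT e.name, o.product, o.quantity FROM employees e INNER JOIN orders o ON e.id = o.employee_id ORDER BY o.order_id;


Joining employees.id = orders.employee_id:
  employee Alice (id=2) -> order Monitor
  employee Leo (id=3) -> order Phone
  employee Rosa (id=1) -> order Phone
  employee Alice (id=2) -> order Camera
  employee Nate (id=5) -> order Monitor


5 rows:
Alice, Monitor, 4
Leo, Phone, 3
Rosa, Phone, 3
Alice, Camera, 9
Nate, Monitor, 9


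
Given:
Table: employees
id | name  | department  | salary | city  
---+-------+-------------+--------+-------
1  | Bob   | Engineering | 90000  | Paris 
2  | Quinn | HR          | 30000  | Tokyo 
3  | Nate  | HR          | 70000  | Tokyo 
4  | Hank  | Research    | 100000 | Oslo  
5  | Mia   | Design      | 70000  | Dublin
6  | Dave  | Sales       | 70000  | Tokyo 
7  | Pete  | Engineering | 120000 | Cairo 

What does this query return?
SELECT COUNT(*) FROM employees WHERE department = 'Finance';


Counting rows where department = 'Finance'


0


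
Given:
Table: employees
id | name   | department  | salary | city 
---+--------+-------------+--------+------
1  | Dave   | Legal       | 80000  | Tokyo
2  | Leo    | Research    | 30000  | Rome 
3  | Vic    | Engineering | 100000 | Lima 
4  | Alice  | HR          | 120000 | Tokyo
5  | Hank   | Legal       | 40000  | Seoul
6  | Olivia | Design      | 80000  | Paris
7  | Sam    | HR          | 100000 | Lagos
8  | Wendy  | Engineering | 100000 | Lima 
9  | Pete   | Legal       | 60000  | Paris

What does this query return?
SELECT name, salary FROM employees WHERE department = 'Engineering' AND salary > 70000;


Filtering: department = 'Engineering' AND salary > 70000
Matching: 2 rows

2 rows:
Vic, 100000
Wendy, 100000


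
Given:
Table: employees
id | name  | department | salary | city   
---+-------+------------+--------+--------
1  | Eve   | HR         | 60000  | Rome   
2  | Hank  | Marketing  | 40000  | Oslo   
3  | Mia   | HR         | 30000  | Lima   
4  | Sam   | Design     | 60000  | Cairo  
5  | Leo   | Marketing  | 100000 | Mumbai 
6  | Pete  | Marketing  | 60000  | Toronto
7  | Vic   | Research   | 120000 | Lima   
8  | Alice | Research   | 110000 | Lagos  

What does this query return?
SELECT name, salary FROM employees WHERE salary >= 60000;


Filtering: salary >= 60000
Matching: 6 rows

6 rows:
Eve, 60000
Sam, 60000
Leo, 100000
Pete, 60000
Vic, 120000
Alice, 110000


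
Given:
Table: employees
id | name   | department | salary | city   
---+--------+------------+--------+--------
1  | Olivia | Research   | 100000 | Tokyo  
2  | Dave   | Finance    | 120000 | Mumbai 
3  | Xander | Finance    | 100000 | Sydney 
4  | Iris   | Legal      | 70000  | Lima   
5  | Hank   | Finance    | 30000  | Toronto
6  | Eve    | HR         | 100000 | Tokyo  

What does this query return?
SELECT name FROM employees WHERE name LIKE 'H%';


LIKE 'H%' matches names starting with 'H'
Matching: 1

1 rows:
Hank


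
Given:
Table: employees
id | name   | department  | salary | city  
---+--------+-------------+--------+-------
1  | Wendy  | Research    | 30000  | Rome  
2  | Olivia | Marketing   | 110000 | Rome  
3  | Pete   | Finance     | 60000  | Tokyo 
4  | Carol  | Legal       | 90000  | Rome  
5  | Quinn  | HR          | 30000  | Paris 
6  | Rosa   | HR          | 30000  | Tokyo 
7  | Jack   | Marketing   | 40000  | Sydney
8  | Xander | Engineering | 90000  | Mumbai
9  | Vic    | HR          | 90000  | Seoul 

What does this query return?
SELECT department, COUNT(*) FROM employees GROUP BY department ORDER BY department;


Assigning each row to its department group:
  Wendy -> Research
  Olivia -> Marketing
  Pete -> Finance
  Carol -> Legal
  Quinn -> HR
  Rosa -> HR
  Jack -> Marketing
  Xander -> Engineering
  Vic -> HR


6 groups:
Engineering, 1
Finance, 1
HR, 3
Legal, 1
Marketing, 2
Research, 1


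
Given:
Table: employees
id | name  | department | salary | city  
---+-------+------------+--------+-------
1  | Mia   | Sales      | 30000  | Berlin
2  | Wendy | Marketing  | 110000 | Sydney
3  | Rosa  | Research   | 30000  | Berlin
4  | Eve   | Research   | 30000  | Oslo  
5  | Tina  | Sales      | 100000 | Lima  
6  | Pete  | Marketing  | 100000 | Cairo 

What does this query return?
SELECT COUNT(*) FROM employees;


COUNT(*) counts all rows

6


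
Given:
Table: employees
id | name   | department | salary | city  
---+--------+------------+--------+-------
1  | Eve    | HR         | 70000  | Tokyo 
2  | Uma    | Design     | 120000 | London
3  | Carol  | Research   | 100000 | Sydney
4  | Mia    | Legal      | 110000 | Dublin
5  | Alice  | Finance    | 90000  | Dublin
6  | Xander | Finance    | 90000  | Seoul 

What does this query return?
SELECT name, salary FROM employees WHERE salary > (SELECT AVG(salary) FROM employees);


Subquery: AVG(salary) = 96666.67
Filtering: salary > 96666.67
  Uma (120000) -> MATCH
  Carol (100000) -> MATCH
  Mia (110000) -> MATCH


3 rows:
Uma, 120000
Carol, 100000
Mia, 110000


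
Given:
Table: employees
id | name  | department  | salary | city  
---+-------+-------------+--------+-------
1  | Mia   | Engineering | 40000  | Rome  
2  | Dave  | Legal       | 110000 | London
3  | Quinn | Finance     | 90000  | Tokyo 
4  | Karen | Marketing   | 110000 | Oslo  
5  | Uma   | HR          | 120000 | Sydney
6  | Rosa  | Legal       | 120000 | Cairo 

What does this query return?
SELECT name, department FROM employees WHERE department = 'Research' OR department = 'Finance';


Filtering: department = 'Research' OR 'Finance'
Matching: 1 rows

1 rows:
Quinn, Finance


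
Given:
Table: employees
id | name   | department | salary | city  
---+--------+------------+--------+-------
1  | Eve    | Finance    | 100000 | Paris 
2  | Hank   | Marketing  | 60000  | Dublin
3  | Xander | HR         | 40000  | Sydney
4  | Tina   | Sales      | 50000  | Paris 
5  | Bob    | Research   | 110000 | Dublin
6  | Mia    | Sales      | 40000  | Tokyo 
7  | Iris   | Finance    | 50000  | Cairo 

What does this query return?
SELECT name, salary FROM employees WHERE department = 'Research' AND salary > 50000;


Filtering: department = 'Research' AND salary > 50000
Matching: 1 rows

1 rows:
Bob, 110000


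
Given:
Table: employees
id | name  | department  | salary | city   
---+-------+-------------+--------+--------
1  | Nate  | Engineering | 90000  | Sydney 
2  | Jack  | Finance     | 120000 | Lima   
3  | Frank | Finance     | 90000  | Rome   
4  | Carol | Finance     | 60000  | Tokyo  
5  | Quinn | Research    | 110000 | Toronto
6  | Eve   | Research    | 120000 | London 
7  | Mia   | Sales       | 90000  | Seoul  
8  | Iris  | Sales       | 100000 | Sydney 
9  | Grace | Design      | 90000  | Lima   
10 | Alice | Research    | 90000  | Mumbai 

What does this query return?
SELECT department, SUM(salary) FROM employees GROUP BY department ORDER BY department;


Summing salary within each department:
  Design: 90000 = 90000
  Engineering: 90000 = 90000
  Finance: 120000 + 90000 + 60000 = 270000
  Research: 110000 + 120000 + 90000 = 320000
  Sales: 90000 + 100000 = 190000


5 groups:
Design, 90000
Engineering, 90000
Finance, 270000
Research, 320000
Sales, 190000


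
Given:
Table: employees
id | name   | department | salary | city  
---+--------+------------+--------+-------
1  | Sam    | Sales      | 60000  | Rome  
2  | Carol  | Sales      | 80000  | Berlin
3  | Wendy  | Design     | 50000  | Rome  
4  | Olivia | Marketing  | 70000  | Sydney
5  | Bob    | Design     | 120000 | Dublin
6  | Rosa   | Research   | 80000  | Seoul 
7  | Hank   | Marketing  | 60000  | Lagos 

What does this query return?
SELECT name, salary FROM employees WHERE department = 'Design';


Filtering: department = 'Design'
Matching rows: 2

2 rows:
Wendy, 50000
Bob, 120000


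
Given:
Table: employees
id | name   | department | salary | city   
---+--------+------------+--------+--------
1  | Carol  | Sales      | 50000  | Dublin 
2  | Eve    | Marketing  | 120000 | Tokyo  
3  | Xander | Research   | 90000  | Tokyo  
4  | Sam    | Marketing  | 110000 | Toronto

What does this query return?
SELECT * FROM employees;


SELECT * returns all 4 rows with all columns

4 rows:
1, Carol, Sales, 50000, Dublin
2, Eve, Marketing, 120000, Tokyo
3, Xander, Research, 90000, Tokyo
4, Sam, Marketing, 110000, Toronto


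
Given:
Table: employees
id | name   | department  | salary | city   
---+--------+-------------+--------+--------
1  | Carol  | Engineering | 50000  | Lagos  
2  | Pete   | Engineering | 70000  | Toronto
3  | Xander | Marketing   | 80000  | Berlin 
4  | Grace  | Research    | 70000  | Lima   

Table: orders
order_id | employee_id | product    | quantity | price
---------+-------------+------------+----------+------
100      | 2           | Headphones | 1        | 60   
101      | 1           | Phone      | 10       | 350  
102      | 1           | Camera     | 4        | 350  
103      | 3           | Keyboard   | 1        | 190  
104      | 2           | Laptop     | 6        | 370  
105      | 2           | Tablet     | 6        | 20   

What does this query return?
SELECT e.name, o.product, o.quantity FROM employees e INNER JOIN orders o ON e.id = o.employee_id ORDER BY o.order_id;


Joining employees.id = orders.employee_id:
  employee Pete (id=2) -> order Headphones
  employee Carol (id=1) -> order Phone
  employee Carol (id=1) -> order Camera
  employee Xander (id=3) -> order Keyboard
  employee Pete (id=2) -> order Laptop
  employee Pete (id=2) -> order Tablet


6 rows:
Pete, Headphones, 1
Carol, Phone, 10
Carol, Camera, 4
Xander, Keyboard, 1
Pete, Laptop, 6
Pete, Tablet, 6


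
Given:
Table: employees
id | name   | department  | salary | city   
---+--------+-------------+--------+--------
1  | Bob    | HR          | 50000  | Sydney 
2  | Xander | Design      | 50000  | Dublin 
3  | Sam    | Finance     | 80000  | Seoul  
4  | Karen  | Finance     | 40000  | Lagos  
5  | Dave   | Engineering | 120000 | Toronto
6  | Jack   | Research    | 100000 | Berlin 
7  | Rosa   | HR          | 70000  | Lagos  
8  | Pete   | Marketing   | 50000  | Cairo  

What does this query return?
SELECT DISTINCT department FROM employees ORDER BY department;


All 'department' values (row order): HR, Design, Finance, Finance, Engineering, Research, HR, Marketing
Removing duplicates leaves 6 unique value(s).

6 values:
Design
Engineering
Finance
HR
Marketing
Research


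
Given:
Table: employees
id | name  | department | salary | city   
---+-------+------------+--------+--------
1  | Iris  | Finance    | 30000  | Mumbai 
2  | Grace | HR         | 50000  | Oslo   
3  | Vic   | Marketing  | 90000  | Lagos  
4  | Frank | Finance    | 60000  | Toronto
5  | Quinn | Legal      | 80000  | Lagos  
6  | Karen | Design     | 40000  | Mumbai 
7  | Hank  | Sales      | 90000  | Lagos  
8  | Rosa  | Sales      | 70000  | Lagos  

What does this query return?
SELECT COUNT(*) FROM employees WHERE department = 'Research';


Counting rows where department = 'Research'


0


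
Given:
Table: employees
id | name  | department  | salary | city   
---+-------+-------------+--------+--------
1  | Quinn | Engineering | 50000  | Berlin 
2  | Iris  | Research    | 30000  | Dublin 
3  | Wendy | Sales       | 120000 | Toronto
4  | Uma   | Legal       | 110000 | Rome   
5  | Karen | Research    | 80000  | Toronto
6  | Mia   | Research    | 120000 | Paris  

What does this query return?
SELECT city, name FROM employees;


Projecting columns: city, name

6 rows:
Berlin, Quinn
Dublin, Iris
Toronto, Wendy
Rome, Uma
Toronto, Karen
Paris, Mia


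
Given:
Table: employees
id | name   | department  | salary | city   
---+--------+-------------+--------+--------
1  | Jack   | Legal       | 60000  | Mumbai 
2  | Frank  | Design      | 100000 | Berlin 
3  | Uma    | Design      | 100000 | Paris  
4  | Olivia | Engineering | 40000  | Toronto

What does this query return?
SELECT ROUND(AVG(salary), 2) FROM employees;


SUM(salary) = 300000
COUNT = 4
ROUND(AVG, 2) = ROUND(300000 / 4, 2) = 75000.0

75000.0


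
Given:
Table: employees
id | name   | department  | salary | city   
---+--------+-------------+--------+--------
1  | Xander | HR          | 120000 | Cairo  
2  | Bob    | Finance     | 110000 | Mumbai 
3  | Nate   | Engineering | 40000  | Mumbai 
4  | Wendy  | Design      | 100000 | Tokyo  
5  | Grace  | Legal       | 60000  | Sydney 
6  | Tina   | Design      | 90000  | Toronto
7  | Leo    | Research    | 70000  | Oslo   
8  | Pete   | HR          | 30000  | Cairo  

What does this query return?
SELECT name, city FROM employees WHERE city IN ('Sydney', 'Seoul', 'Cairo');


Filtering: city IN ('Sydney', 'Seoul', 'Cairo')
Matching: 3 rows

3 rows:
Xander, Cairo
Grace, Sydney
Pete, Cairo


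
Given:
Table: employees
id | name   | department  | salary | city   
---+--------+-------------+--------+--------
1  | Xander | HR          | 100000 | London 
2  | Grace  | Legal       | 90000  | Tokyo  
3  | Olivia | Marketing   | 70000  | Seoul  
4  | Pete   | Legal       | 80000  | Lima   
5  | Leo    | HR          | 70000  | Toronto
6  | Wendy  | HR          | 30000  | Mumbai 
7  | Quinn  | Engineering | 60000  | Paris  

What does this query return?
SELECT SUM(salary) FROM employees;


SUM(salary) = 100000 + 90000 + 70000 + 80000 + 70000 + 30000 + 60000 = 500000

500000


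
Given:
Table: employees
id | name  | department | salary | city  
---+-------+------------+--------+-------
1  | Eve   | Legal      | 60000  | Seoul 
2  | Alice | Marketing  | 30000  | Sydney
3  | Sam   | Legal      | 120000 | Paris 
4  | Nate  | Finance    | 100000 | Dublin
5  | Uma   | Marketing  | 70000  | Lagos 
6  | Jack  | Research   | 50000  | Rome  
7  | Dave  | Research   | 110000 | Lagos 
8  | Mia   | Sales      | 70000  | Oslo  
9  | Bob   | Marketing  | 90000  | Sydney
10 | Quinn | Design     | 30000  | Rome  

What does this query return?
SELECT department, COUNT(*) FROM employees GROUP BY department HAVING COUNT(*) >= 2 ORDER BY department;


Groups with count >= 2:
  Legal: 2 -> PASS
  Marketing: 3 -> PASS
  Research: 2 -> PASS
  Design: 1 -> filtered out
  Finance: 1 -> filtered out
  Sales: 1 -> filtered out


3 groups:
Legal, 2
Marketing, 3
Research, 2


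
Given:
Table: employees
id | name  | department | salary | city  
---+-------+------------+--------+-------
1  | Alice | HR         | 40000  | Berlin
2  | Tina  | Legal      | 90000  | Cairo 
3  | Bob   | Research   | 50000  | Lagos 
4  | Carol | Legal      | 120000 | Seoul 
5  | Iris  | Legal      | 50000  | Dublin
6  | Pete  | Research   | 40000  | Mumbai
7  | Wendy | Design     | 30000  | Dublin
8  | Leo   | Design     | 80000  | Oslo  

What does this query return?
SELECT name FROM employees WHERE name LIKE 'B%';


LIKE 'B%' matches names starting with 'B'
Matching: 1

1 rows:
Bob


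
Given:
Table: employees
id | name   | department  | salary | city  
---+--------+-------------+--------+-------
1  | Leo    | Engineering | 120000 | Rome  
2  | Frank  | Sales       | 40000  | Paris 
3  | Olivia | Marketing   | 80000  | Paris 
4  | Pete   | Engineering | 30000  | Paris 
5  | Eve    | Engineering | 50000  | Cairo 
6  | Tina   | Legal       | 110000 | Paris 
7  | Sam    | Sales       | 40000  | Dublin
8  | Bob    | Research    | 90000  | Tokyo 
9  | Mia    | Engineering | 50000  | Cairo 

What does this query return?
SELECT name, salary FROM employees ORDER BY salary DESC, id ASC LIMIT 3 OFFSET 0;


Sort by salary DESC (id ASC tiebreak), then skip 0 and take 3
Rows 1 through 3

3 rows:
Leo, 120000
Tina, 110000
Bob, 90000


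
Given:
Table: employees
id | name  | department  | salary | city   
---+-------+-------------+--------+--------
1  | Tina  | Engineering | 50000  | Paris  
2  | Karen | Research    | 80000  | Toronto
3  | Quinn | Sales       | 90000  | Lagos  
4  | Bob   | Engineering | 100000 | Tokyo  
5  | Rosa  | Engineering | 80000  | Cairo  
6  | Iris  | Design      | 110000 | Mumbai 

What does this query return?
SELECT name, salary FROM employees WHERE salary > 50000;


Filtering: salary > 50000
Matching: 5 rows

5 rows:
Karen, 80000
Quinn, 90000
Bob, 100000
Rosa, 80000
Iris, 110000


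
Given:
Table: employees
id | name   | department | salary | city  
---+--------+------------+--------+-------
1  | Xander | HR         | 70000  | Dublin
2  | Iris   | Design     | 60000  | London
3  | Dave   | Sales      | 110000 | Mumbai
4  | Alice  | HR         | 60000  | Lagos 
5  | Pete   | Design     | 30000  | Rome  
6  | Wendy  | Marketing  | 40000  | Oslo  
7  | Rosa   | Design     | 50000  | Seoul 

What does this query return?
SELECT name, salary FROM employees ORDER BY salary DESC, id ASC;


Sorting by salary DESC, then id ASC for ties

7 rows:
Dave, 110000
Xander, 70000
Iris, 60000
Alice, 60000
Rosa, 50000
Wendy, 40000
Pete, 30000


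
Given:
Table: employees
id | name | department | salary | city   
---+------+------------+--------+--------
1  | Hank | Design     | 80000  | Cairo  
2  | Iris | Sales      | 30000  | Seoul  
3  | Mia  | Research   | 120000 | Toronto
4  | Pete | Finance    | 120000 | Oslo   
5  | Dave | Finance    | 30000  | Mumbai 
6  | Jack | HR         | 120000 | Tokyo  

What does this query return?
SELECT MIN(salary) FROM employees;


Salaries: 80000, 30000, 120000, 120000, 30000, 120000
MIN = 30000

30000


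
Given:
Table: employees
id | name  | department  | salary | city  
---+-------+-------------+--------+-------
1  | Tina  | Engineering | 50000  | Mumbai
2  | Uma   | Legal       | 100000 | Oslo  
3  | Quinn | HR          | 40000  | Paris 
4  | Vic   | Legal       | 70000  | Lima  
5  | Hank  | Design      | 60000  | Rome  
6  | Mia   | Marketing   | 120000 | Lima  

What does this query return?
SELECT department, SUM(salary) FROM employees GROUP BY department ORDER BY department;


Summing salary within each department:
  Design: 60000 = 60000
  Engineering: 50000 = 50000
  HR: 40000 = 40000
  Legal: 100000 + 70000 = 170000
  Marketing: 120000 = 120000


5 groups:
Design, 60000
Engineering, 50000
HR, 40000
Legal, 170000
Marketing, 120000


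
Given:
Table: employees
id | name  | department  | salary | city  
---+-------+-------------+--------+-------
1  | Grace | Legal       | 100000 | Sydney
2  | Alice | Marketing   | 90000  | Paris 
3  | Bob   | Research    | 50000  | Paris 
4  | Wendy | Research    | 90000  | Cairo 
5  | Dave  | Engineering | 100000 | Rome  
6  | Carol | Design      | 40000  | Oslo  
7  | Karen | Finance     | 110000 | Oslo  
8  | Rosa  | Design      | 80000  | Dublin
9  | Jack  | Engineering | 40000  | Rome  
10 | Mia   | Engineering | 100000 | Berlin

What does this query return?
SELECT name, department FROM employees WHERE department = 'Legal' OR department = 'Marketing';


Filtering: department = 'Legal' OR 'Marketing'
Matching: 2 rows

2 rows:
Grace, Legal
Alice, Marketing


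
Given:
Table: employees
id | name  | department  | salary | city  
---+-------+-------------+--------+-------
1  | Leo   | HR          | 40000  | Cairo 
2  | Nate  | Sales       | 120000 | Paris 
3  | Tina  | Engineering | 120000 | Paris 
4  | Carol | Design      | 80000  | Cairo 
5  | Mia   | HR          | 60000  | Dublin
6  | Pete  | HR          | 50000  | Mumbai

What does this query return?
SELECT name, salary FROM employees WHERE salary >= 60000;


Filtering: salary >= 60000
Matching: 4 rows

4 rows:
Nate, 120000
Tina, 120000
Carol, 80000
Mia, 60000


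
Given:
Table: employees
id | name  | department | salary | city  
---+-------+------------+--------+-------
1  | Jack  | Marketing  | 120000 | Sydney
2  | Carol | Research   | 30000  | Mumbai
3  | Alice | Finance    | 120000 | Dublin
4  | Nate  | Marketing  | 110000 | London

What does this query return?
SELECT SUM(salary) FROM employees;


SUM(salary) = 120000 + 30000 + 120000 + 110000 = 380000

380000


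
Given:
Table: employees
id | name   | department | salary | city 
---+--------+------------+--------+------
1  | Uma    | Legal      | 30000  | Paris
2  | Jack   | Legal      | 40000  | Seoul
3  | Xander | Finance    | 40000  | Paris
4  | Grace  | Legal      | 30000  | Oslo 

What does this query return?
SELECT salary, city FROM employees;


Projecting columns: salary, city

4 rows:
30000, Paris
40000, Seoul
40000, Paris
30000, Oslo


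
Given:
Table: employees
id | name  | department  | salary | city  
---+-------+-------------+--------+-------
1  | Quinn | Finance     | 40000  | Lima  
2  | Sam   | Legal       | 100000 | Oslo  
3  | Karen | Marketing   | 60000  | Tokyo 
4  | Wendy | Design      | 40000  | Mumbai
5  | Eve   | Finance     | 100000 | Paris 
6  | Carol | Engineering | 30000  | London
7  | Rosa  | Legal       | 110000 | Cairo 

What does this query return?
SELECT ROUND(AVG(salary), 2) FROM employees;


SUM(salary) = 480000
COUNT = 7
ROUND(AVG, 2) = ROUND(480000 / 7, 2) = 68571.43

68571.43


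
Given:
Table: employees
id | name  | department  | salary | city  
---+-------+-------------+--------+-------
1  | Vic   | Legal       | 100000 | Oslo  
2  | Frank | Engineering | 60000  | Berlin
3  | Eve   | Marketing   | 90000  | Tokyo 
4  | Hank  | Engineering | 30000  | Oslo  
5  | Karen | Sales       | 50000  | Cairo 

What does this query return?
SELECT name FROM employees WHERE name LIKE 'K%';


LIKE 'K%' matches names starting with 'K'
Matching: 1

1 rows:
Karen


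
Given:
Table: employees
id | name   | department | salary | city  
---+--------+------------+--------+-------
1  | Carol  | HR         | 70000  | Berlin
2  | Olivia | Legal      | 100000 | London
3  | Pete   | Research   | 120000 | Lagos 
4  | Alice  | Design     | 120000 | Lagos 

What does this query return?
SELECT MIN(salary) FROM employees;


Salaries: 70000, 100000, 120000, 120000
MIN = 70000

70000


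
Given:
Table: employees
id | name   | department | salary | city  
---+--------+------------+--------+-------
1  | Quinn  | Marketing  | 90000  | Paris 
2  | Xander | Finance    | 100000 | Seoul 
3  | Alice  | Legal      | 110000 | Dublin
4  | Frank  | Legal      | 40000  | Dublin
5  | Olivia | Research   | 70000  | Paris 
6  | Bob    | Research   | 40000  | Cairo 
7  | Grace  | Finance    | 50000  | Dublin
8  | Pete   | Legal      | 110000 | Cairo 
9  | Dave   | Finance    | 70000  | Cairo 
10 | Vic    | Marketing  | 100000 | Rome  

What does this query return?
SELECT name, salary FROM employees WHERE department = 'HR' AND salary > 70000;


Filtering: department = 'HR' AND salary > 70000
Matching: 0 rows

Empty result set (0 rows)


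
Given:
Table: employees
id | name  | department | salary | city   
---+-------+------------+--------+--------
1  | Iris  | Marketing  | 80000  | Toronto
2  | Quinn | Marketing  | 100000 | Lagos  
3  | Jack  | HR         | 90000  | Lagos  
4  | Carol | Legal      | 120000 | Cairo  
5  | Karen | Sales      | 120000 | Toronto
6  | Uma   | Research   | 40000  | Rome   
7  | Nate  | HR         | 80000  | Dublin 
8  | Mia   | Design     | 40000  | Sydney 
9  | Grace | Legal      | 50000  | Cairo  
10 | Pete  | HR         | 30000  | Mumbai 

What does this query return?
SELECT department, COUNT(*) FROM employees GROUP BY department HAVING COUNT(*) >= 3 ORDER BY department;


Groups with count >= 3:
  HR: 3 -> PASS
  Design: 1 -> filtered out
  Legal: 2 -> filtered out
  Marketing: 2 -> filtered out
  Research: 1 -> filtered out
  Sales: 1 -> filtered out


1 groups:
HR, 3


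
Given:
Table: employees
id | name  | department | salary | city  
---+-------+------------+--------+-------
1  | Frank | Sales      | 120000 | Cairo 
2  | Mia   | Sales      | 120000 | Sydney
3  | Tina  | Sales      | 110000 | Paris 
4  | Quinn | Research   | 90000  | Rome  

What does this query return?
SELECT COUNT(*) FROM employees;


COUNT(*) counts all rows

4


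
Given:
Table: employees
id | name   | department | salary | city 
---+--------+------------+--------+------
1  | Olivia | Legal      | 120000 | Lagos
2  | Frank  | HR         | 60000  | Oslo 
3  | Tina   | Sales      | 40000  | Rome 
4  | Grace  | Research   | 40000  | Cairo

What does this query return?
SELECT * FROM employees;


SELECT * returns all 4 rows with all columns

4 rows:
1, Olivia, Legal, 120000, Lagos
2, Frank, HR, 60000, Oslo
3, Tina, Sales, 40000, Rome
4, Grace, Research, 40000, Cairo


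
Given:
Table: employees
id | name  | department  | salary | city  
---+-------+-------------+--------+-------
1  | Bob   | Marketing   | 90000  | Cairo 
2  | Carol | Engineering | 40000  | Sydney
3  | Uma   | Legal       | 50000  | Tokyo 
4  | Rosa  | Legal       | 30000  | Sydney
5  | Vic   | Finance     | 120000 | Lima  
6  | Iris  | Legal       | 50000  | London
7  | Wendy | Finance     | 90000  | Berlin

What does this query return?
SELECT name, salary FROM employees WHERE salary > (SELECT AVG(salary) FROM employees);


Subquery: AVG(salary) = 67142.86
Filtering: salary > 67142.86
  Bob (90000) -> MATCH
  Vic (120000) -> MATCH
  Wendy (90000) -> MATCH


3 rows:
Bob, 90000
Vic, 120000
Wendy, 90000


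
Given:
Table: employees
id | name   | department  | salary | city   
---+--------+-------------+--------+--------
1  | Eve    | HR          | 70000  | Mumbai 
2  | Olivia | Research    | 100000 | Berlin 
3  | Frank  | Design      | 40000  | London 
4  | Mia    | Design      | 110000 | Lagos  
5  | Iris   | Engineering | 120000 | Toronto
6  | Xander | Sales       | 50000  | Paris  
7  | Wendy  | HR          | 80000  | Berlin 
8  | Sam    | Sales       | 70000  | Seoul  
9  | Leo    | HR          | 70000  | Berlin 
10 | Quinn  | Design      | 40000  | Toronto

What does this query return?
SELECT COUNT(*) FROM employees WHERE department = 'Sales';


Counting rows where department = 'Sales'
  Xander -> MATCH
  Sam -> MATCH


2


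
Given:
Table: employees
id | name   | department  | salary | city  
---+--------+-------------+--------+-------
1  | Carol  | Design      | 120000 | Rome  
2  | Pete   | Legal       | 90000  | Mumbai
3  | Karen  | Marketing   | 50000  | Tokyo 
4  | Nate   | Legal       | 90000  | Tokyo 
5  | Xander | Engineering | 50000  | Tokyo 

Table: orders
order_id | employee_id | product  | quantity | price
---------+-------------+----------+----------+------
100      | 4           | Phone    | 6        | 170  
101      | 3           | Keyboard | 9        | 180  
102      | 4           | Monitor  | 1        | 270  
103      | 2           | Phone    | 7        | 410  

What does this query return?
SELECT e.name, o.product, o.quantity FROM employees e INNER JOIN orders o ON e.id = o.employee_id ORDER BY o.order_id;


Joining employees.id = orders.employee_id:
  employee Nate (id=4) -> order Phone
  employee Karen (id=3) -> order Keyboard
  employee Nate (id=4) -> order Monitor
  employee Pete (id=2) -> order Phone


4 rows:
Nate, Phone, 6
Karen, Keyboard, 9
Nate, Monitor, 1
Pete, Phone, 7


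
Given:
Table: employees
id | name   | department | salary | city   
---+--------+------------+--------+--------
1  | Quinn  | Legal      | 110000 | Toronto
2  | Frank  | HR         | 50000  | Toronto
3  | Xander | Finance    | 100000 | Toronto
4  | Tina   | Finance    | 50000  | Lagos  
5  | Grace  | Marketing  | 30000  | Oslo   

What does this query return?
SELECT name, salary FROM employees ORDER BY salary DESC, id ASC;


Sorting by salary DESC, then id ASC for ties

5 rows:
Quinn, 110000
Xander, 100000
Frank, 50000
Tina, 50000
Grace, 30000


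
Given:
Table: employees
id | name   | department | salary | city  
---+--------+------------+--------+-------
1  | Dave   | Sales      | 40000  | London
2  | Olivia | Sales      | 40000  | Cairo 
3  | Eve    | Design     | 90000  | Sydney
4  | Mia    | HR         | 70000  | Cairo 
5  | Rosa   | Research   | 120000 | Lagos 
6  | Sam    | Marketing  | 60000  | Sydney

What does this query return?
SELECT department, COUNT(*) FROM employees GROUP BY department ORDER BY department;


Assigning each row to its department group:
  Dave -> Sales
  Olivia -> Sales
  Eve -> Design
  Mia -> HR
  Rosa -> Research
  Sam -> Marketing


5 groups:
Design, 1
HR, 1
Marketing, 1
Research, 1
Sales, 2


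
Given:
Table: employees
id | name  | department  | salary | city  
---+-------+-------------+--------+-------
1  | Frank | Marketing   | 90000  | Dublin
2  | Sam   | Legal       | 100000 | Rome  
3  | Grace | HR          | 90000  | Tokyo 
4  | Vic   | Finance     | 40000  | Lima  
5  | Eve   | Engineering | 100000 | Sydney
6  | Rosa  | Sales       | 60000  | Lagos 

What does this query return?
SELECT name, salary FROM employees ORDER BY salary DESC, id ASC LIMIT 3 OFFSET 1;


Sort by salary DESC (id ASC tiebreak), then skip 1 and take 3
Rows 2 through 4

3 rows:
Eve, 100000
Frank, 90000
Grace, 90000


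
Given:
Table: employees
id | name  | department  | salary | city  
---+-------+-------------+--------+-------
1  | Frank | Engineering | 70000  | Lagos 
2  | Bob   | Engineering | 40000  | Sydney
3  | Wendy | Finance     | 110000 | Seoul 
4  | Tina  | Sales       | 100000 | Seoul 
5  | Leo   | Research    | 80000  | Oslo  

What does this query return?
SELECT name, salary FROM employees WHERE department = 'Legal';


Filtering: department = 'Legal'
Matching rows: 0

Empty result set (0 rows)


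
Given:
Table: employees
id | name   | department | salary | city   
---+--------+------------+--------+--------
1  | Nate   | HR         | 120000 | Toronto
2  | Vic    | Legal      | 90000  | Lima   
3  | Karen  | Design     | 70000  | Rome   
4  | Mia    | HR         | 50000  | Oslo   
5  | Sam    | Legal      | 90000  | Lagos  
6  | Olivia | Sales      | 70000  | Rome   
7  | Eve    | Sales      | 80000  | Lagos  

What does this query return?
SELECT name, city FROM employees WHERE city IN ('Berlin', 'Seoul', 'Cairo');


Filtering: city IN ('Berlin', 'Seoul', 'Cairo')
Matching: 0 rows

Empty result set (0 rows)


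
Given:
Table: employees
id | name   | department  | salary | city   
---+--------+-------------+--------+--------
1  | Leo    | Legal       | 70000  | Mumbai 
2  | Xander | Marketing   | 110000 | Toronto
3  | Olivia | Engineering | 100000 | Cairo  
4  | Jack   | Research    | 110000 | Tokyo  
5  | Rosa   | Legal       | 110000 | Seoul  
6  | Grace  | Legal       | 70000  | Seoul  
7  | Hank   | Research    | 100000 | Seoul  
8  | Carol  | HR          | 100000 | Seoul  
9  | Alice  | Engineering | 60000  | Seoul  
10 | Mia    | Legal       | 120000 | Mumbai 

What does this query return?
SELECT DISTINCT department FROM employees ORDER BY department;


All 'department' values (row order): Legal, Marketing, Engineering, Research, Legal, Legal, Research, HR, Engineering, Legal
Removing duplicates leaves 5 unique value(s).

5 values:
Engineering
HR
Legal
Marketing
Research


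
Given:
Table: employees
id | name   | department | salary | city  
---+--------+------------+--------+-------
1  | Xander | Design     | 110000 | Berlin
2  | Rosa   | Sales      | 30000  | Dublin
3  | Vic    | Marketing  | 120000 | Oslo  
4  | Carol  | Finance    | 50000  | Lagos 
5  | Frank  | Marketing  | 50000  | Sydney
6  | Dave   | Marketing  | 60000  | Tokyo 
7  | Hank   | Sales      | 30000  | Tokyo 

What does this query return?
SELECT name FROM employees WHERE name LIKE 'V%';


LIKE 'V%' matches names starting with 'V'
Matching: 1

1 rows:
Vic


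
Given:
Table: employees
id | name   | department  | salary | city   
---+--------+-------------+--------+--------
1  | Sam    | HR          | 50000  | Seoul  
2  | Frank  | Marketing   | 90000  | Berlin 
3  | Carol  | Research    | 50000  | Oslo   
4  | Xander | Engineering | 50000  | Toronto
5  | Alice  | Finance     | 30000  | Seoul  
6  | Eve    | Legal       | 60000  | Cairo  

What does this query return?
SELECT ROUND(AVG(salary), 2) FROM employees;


SUM(salary) = 330000
COUNT = 6
ROUND(AVG, 2) = ROUND(330000 / 6, 2) = 55000.0

55000.0


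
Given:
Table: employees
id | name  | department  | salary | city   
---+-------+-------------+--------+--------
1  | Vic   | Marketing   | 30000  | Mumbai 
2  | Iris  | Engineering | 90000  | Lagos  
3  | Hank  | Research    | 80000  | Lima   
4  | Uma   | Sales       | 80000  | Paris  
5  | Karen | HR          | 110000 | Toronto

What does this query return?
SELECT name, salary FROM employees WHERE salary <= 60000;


Filtering: salary <= 60000
Matching: 1 rows

1 rows:
Vic, 30000


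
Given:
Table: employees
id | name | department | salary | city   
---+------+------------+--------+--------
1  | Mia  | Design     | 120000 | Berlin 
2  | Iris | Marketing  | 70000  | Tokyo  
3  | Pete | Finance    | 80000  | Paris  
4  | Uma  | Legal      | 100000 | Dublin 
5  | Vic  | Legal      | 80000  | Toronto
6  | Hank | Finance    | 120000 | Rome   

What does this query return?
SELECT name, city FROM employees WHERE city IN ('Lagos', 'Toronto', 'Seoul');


Filtering: city IN ('Lagos', 'Toronto', 'Seoul')
Matching: 1 rows

1 rows:
Vic, Toronto


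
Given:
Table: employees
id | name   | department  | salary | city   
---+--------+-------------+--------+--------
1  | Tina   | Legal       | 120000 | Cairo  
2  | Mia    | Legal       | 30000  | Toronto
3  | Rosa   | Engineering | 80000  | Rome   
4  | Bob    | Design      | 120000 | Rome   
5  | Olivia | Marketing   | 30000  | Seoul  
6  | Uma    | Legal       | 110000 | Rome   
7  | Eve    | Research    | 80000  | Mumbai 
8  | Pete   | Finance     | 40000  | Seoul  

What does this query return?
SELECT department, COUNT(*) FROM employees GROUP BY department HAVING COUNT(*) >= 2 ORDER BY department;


Groups with count >= 2:
  Legal: 3 -> PASS
  Design: 1 -> filtered out
  Engineering: 1 -> filtered out
  Finance: 1 -> filtered out
  Marketing: 1 -> filtered out
  Research: 1 -> filtered out


1 groups:
Legal, 3


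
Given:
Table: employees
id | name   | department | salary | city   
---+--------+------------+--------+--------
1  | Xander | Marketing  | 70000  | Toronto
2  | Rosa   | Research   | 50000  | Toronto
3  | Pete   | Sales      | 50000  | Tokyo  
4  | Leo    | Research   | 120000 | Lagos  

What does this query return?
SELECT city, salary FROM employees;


Projecting columns: city, salary

4 rows:
Toronto, 70000
Toronto, 50000
Tokyo, 50000
Lagos, 120000


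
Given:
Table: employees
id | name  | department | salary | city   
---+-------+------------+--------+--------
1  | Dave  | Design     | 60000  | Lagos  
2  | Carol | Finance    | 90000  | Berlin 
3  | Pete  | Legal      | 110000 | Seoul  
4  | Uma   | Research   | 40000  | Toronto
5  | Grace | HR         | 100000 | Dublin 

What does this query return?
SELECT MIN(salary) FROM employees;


Salaries: 60000, 90000, 110000, 40000, 100000
MIN = 40000

40000


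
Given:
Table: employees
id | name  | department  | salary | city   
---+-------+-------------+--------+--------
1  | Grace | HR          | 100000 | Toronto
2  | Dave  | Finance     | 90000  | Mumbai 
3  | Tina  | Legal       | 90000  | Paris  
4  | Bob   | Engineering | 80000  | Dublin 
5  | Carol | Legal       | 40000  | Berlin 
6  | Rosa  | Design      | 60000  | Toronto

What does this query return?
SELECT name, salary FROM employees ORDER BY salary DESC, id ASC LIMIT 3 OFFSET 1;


Sort by salary DESC (id ASC tiebreak), then skip 1 and take 3
Rows 2 through 4

3 rows:
Dave, 90000
Tina, 90000
Bob, 80000


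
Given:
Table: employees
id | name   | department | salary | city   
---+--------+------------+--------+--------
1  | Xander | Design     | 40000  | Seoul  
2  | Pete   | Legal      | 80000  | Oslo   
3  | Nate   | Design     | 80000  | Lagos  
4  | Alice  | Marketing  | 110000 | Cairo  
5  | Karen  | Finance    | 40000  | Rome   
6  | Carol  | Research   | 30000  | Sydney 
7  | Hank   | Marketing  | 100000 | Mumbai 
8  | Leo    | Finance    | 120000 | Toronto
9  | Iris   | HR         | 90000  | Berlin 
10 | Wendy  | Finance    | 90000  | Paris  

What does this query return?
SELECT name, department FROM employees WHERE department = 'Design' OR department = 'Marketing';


Filtering: department = 'Design' OR 'Marketing'
Matching: 4 rows

4 rows:
Xander, Design
Nate, Design
Alice, Marketing
Hank, Marketing


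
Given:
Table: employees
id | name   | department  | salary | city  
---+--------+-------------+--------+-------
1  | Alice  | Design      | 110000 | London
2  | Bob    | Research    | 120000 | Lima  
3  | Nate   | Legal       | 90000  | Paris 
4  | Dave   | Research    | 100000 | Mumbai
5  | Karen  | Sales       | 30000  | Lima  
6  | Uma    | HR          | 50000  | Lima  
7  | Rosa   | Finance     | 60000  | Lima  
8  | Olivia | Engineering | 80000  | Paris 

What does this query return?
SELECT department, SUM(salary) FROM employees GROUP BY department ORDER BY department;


Summing salary within each department:
  Design: 110000 = 110000
  Engineering: 80000 = 80000
  Finance: 60000 = 60000
  HR: 50000 = 50000
  Legal: 90000 = 90000
  Research: 120000 + 100000 = 220000
  Sales: 30000 = 30000


7 groups:
Design, 110000
Engineering, 80000
Finance, 60000
HR, 50000
Legal, 90000
Research, 220000
Sales, 30000


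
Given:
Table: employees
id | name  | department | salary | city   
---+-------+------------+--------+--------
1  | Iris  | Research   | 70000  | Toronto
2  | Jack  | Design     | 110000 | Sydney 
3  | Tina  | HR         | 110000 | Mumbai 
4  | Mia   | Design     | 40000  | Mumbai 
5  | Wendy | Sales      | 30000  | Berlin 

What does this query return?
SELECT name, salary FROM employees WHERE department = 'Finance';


Filtering: department = 'Finance'
Matching rows: 0

Empty result set (0 rows)


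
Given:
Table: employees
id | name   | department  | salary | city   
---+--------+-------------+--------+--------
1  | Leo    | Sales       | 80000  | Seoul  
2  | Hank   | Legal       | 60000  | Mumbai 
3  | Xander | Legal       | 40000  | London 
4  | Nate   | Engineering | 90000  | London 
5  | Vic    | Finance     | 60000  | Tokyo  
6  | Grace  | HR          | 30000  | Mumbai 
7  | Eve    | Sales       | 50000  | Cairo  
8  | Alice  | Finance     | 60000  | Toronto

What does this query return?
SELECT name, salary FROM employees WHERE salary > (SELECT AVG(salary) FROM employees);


Subquery: AVG(salary) = 58750.0
Filtering: salary > 58750.0
  Leo (80000) -> MATCH
  Hank (60000) -> MATCH
  Nate (90000) -> MATCH
  Vic (60000) -> MATCH
  Alice (60000) -> MATCH


5 rows:
Leo, 80000
Hank, 60000
Nate, 90000
Vic, 60000
Alice, 60000


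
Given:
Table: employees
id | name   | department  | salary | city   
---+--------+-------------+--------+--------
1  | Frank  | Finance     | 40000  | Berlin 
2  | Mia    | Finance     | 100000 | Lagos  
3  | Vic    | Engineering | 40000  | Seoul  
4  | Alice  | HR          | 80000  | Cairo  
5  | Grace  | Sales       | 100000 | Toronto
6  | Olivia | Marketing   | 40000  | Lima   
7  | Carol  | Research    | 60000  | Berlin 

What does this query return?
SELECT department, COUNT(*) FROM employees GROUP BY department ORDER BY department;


Assigning each row to its department group:
  Frank -> Finance
  Mia -> Finance
  Vic -> Engineering
  Alice -> HR
  Grace -> Sales
  Olivia -> Marketing
  Carol -> Research


6 groups:
Engineering, 1
Finance, 2
HR, 1
Marketing, 1
Research, 1
Sales, 1


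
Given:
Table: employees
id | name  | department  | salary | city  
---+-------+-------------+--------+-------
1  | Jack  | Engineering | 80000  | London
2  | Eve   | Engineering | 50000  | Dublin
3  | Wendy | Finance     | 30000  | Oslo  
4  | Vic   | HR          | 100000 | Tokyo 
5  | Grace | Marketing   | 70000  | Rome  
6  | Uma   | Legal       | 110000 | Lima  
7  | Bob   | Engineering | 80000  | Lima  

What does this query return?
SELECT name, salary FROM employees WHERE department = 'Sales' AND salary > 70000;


Filtering: department = 'Sales' AND salary > 70000
Matching: 0 rows

Empty result set (0 rows)
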